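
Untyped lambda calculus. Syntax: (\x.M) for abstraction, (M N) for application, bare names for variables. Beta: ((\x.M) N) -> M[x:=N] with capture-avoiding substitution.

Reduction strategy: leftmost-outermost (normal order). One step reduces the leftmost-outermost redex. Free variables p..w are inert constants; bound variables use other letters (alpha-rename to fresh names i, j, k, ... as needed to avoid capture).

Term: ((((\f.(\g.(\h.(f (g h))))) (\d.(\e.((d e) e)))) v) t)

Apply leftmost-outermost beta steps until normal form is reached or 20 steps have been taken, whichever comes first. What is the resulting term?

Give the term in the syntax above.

Step 0: ((((\f.(\g.(\h.(f (g h))))) (\d.(\e.((d e) e)))) v) t)
Step 1: (((\g.(\h.((\d.(\e.((d e) e))) (g h)))) v) t)
Step 2: ((\h.((\d.(\e.((d e) e))) (v h))) t)
Step 3: ((\d.(\e.((d e) e))) (v t))
Step 4: (\e.(((v t) e) e))

Answer: (\e.(((v t) e) e))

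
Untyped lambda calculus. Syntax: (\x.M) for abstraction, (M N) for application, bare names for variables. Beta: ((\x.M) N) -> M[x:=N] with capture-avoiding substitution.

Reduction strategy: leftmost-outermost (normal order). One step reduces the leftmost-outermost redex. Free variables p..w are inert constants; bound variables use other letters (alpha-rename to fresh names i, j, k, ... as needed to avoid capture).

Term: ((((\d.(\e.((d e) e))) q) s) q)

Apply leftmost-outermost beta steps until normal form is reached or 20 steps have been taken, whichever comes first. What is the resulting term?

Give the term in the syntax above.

Answer: (((q s) s) q)

Derivation:
Step 0: ((((\d.(\e.((d e) e))) q) s) q)
Step 1: (((\e.((q e) e)) s) q)
Step 2: (((q s) s) q)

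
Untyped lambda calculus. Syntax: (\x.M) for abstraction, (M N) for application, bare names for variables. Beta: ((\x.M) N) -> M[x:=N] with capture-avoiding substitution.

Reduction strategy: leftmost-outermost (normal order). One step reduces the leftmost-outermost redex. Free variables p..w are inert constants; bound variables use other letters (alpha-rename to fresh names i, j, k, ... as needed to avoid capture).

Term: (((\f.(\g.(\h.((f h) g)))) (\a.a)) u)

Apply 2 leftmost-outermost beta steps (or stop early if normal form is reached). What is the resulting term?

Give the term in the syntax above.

Step 0: (((\f.(\g.(\h.((f h) g)))) (\a.a)) u)
Step 1: ((\g.(\h.(((\a.a) h) g))) u)
Step 2: (\h.(((\a.a) h) u))

Answer: (\h.(((\a.a) h) u))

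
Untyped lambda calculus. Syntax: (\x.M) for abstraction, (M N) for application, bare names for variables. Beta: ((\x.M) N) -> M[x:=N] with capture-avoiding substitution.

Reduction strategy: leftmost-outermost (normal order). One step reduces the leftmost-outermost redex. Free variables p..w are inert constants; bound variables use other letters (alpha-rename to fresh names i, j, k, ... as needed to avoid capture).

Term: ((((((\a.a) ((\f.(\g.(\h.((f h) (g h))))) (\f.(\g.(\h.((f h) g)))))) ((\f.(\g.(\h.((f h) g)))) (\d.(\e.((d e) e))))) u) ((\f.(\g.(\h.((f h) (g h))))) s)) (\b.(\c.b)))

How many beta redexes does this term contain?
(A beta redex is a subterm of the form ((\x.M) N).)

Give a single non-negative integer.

Answer: 4

Derivation:
Term: ((((((\a.a) ((\f.(\g.(\h.((f h) (g h))))) (\f.(\g.(\h.((f h) g)))))) ((\f.(\g.(\h.((f h) g)))) (\d.(\e.((d e) e))))) u) ((\f.(\g.(\h.((f h) (g h))))) s)) (\b.(\c.b)))
  Redex: ((\a.a) ((\f.(\g.(\h.((f h) (g h))))) (\f.(\g.(\h.((f h) g))))))
  Redex: ((\f.(\g.(\h.((f h) (g h))))) (\f.(\g.(\h.((f h) g)))))
  Redex: ((\f.(\g.(\h.((f h) g)))) (\d.(\e.((d e) e))))
  Redex: ((\f.(\g.(\h.((f h) (g h))))) s)
Total redexes: 4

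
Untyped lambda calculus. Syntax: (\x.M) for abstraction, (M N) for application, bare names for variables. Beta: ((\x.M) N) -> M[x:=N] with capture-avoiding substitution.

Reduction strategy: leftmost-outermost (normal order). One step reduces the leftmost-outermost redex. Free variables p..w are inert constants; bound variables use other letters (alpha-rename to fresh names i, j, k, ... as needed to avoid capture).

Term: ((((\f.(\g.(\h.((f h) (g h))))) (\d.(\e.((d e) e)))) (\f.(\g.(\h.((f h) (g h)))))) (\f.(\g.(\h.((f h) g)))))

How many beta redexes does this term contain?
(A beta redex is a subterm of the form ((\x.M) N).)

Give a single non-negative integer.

Answer: 1

Derivation:
Term: ((((\f.(\g.(\h.((f h) (g h))))) (\d.(\e.((d e) e)))) (\f.(\g.(\h.((f h) (g h)))))) (\f.(\g.(\h.((f h) g)))))
  Redex: ((\f.(\g.(\h.((f h) (g h))))) (\d.(\e.((d e) e))))
Total redexes: 1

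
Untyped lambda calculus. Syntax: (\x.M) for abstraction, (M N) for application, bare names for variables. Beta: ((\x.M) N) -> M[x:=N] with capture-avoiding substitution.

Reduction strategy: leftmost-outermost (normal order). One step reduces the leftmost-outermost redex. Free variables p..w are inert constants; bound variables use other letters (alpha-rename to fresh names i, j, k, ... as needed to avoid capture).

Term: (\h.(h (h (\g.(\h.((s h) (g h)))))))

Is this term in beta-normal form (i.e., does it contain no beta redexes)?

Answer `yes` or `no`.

Term: (\h.(h (h (\g.(\h.((s h) (g h)))))))
No beta redexes found.

Answer: yes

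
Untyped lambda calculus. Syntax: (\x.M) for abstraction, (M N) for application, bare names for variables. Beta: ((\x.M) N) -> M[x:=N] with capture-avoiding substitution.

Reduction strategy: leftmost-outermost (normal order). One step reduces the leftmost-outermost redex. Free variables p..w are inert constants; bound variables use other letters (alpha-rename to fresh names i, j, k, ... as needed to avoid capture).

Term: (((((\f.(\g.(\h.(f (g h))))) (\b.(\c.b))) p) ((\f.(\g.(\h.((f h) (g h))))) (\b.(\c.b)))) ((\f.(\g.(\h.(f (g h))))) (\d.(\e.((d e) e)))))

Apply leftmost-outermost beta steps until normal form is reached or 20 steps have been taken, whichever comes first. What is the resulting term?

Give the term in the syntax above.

Step 0: (((((\f.(\g.(\h.(f (g h))))) (\b.(\c.b))) p) ((\f.(\g.(\h.((f h) (g h))))) (\b.(\c.b)))) ((\f.(\g.(\h.(f (g h))))) (\d.(\e.((d e) e)))))
Step 1: ((((\g.(\h.((\b.(\c.b)) (g h)))) p) ((\f.(\g.(\h.((f h) (g h))))) (\b.(\c.b)))) ((\f.(\g.(\h.(f (g h))))) (\d.(\e.((d e) e)))))
Step 2: (((\h.((\b.(\c.b)) (p h))) ((\f.(\g.(\h.((f h) (g h))))) (\b.(\c.b)))) ((\f.(\g.(\h.(f (g h))))) (\d.(\e.((d e) e)))))
Step 3: (((\b.(\c.b)) (p ((\f.(\g.(\h.((f h) (g h))))) (\b.(\c.b))))) ((\f.(\g.(\h.(f (g h))))) (\d.(\e.((d e) e)))))
Step 4: ((\c.(p ((\f.(\g.(\h.((f h) (g h))))) (\b.(\c.b))))) ((\f.(\g.(\h.(f (g h))))) (\d.(\e.((d e) e)))))
Step 5: (p ((\f.(\g.(\h.((f h) (g h))))) (\b.(\c.b))))
Step 6: (p (\g.(\h.(((\b.(\c.b)) h) (g h)))))
Step 7: (p (\g.(\h.((\c.h) (g h)))))
Step 8: (p (\g.(\h.h)))

Answer: (p (\g.(\h.h)))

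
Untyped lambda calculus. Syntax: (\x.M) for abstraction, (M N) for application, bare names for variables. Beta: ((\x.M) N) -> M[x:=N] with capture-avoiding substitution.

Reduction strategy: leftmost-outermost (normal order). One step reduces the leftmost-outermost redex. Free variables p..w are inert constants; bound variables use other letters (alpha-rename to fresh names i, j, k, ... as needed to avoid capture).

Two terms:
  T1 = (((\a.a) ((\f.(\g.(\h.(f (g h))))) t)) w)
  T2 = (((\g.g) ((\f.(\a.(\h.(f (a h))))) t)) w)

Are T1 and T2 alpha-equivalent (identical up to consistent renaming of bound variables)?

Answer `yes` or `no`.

Answer: yes

Derivation:
Term 1: (((\a.a) ((\f.(\g.(\h.(f (g h))))) t)) w)
Term 2: (((\g.g) ((\f.(\a.(\h.(f (a h))))) t)) w)
Alpha-equivalence: compare structure up to binder renaming.
Result: True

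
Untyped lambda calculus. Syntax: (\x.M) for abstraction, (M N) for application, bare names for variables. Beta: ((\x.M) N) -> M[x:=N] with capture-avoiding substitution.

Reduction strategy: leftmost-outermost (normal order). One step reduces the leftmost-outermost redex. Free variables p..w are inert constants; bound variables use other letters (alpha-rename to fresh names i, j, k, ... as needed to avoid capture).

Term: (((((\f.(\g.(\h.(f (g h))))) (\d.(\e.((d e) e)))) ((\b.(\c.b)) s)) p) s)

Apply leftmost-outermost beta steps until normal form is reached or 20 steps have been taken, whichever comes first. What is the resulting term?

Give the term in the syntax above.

Step 0: (((((\f.(\g.(\h.(f (g h))))) (\d.(\e.((d e) e)))) ((\b.(\c.b)) s)) p) s)
Step 1: ((((\g.(\h.((\d.(\e.((d e) e))) (g h)))) ((\b.(\c.b)) s)) p) s)
Step 2: (((\h.((\d.(\e.((d e) e))) (((\b.(\c.b)) s) h))) p) s)
Step 3: (((\d.(\e.((d e) e))) (((\b.(\c.b)) s) p)) s)
Step 4: ((\e.(((((\b.(\c.b)) s) p) e) e)) s)
Step 5: (((((\b.(\c.b)) s) p) s) s)
Step 6: ((((\c.s) p) s) s)
Step 7: ((s s) s)

Answer: ((s s) s)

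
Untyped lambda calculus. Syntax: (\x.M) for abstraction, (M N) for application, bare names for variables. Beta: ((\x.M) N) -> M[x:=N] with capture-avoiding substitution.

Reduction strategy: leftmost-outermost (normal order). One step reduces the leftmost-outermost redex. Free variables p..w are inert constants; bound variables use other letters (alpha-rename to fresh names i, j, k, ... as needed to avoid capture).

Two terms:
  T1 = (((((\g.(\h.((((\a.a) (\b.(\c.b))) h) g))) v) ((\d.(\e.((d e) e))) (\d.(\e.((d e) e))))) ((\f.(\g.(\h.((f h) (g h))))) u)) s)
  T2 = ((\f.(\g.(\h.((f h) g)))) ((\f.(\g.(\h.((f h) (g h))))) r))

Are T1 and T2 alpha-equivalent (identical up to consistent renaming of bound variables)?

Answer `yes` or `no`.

Answer: no

Derivation:
Term 1: (((((\g.(\h.((((\a.a) (\b.(\c.b))) h) g))) v) ((\d.(\e.((d e) e))) (\d.(\e.((d e) e))))) ((\f.(\g.(\h.((f h) (g h))))) u)) s)
Term 2: ((\f.(\g.(\h.((f h) g)))) ((\f.(\g.(\h.((f h) (g h))))) r))
Alpha-equivalence: compare structure up to binder renaming.
Result: False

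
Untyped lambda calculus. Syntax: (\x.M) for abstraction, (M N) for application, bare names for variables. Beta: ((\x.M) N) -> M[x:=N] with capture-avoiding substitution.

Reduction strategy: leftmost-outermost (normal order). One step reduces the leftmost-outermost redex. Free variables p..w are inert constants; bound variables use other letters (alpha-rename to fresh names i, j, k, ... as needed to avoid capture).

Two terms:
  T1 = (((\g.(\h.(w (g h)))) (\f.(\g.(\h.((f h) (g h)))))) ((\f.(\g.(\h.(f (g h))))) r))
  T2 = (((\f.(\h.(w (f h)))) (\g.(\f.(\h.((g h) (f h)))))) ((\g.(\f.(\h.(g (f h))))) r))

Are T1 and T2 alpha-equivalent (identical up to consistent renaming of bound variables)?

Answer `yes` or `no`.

Term 1: (((\g.(\h.(w (g h)))) (\f.(\g.(\h.((f h) (g h)))))) ((\f.(\g.(\h.(f (g h))))) r))
Term 2: (((\f.(\h.(w (f h)))) (\g.(\f.(\h.((g h) (f h)))))) ((\g.(\f.(\h.(g (f h))))) r))
Alpha-equivalence: compare structure up to binder renaming.
Result: True

Answer: yes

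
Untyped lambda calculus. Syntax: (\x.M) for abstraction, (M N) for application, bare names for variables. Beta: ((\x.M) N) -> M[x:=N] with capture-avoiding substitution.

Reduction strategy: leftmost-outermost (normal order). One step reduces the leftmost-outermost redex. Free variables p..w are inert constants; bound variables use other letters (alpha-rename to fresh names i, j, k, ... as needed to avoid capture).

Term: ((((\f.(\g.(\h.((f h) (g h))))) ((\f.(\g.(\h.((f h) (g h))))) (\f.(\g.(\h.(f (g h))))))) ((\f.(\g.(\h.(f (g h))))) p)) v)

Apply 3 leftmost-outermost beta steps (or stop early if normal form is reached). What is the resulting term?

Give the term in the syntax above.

Answer: ((((\f.(\g.(\h.((f h) (g h))))) (\f.(\g.(\h.(f (g h)))))) v) (((\f.(\g.(\h.(f (g h))))) p) v))

Derivation:
Step 0: ((((\f.(\g.(\h.((f h) (g h))))) ((\f.(\g.(\h.((f h) (g h))))) (\f.(\g.(\h.(f (g h))))))) ((\f.(\g.(\h.(f (g h))))) p)) v)
Step 1: (((\g.(\h.((((\f.(\g.(\h.((f h) (g h))))) (\f.(\g.(\h.(f (g h)))))) h) (g h)))) ((\f.(\g.(\h.(f (g h))))) p)) v)
Step 2: ((\h.((((\f.(\g.(\h.((f h) (g h))))) (\f.(\g.(\h.(f (g h)))))) h) (((\f.(\g.(\h.(f (g h))))) p) h))) v)
Step 3: ((((\f.(\g.(\h.((f h) (g h))))) (\f.(\g.(\h.(f (g h)))))) v) (((\f.(\g.(\h.(f (g h))))) p) v))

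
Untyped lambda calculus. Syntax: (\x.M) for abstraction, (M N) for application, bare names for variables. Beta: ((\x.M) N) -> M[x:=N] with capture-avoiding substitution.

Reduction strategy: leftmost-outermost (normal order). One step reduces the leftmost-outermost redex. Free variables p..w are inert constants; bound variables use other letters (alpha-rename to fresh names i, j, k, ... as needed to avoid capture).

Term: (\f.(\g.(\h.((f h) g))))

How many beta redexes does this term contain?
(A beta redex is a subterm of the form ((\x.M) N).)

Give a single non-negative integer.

Term: (\f.(\g.(\h.((f h) g))))
  (no redexes)
Total redexes: 0

Answer: 0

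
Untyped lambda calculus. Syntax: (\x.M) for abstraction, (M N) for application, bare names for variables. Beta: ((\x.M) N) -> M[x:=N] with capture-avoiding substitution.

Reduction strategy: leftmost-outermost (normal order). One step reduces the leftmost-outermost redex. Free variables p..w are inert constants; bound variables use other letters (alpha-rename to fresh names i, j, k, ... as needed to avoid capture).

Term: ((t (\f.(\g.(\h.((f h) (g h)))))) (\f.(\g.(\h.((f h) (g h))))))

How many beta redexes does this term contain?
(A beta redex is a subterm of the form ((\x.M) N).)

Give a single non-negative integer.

Term: ((t (\f.(\g.(\h.((f h) (g h)))))) (\f.(\g.(\h.((f h) (g h))))))
  (no redexes)
Total redexes: 0

Answer: 0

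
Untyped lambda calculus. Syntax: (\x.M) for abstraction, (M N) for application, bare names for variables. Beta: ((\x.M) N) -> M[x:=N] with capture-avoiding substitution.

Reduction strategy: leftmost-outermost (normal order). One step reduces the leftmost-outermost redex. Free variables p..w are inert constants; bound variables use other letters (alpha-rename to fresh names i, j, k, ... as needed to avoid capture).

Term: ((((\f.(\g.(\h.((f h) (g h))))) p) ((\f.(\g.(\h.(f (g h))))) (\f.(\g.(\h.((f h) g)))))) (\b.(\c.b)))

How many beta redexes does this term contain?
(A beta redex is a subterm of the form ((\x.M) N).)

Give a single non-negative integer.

Answer: 2

Derivation:
Term: ((((\f.(\g.(\h.((f h) (g h))))) p) ((\f.(\g.(\h.(f (g h))))) (\f.(\g.(\h.((f h) g)))))) (\b.(\c.b)))
  Redex: ((\f.(\g.(\h.((f h) (g h))))) p)
  Redex: ((\f.(\g.(\h.(f (g h))))) (\f.(\g.(\h.((f h) g)))))
Total redexes: 2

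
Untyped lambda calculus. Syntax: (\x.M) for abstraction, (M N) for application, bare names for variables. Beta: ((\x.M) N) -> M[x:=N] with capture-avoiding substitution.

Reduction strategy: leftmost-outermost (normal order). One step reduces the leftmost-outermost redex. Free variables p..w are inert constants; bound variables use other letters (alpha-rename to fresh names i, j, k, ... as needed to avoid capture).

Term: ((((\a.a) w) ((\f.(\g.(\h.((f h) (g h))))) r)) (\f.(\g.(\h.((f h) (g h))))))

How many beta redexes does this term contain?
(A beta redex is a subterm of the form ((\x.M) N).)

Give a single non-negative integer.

Answer: 2

Derivation:
Term: ((((\a.a) w) ((\f.(\g.(\h.((f h) (g h))))) r)) (\f.(\g.(\h.((f h) (g h))))))
  Redex: ((\a.a) w)
  Redex: ((\f.(\g.(\h.((f h) (g h))))) r)
Total redexes: 2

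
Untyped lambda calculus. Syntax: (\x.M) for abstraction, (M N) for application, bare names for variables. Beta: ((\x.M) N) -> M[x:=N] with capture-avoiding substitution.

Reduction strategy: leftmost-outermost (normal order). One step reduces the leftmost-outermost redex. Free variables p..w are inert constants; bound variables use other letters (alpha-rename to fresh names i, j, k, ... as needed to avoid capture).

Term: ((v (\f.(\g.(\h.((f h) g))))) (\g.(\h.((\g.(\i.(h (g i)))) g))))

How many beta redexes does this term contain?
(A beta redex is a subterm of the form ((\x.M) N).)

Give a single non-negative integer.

Term: ((v (\f.(\g.(\h.((f h) g))))) (\g.(\h.((\g.(\i.(h (g i)))) g))))
  Redex: ((\g.(\i.(h (g i)))) g)
Total redexes: 1

Answer: 1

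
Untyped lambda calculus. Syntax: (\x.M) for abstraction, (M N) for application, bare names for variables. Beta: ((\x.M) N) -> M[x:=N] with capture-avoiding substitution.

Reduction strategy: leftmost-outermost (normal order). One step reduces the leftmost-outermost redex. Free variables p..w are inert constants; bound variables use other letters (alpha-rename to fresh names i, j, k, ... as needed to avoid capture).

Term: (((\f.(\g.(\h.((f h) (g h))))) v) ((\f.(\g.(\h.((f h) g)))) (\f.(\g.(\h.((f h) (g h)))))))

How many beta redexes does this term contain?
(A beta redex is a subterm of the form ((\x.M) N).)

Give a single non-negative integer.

Term: (((\f.(\g.(\h.((f h) (g h))))) v) ((\f.(\g.(\h.((f h) g)))) (\f.(\g.(\h.((f h) (g h)))))))
  Redex: ((\f.(\g.(\h.((f h) (g h))))) v)
  Redex: ((\f.(\g.(\h.((f h) g)))) (\f.(\g.(\h.((f h) (g h))))))
Total redexes: 2

Answer: 2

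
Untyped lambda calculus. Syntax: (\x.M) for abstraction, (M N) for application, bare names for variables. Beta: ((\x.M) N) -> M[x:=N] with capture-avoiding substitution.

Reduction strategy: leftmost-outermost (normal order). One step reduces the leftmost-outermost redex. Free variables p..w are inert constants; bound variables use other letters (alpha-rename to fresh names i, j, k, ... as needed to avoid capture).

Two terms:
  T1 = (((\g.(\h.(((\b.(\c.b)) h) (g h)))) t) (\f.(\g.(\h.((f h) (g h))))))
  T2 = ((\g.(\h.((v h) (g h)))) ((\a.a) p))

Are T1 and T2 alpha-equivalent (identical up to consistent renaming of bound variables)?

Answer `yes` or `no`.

Answer: no

Derivation:
Term 1: (((\g.(\h.(((\b.(\c.b)) h) (g h)))) t) (\f.(\g.(\h.((f h) (g h))))))
Term 2: ((\g.(\h.((v h) (g h)))) ((\a.a) p))
Alpha-equivalence: compare structure up to binder renaming.
Result: False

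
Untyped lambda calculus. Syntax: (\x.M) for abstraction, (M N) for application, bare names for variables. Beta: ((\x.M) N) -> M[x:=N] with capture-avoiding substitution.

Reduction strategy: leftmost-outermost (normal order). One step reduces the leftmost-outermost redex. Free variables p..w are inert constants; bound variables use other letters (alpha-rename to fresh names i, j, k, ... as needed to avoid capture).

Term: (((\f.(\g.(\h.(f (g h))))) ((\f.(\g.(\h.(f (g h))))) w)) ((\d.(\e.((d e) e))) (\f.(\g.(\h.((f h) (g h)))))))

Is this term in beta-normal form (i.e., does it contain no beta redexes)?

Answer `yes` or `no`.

Answer: no

Derivation:
Term: (((\f.(\g.(\h.(f (g h))))) ((\f.(\g.(\h.(f (g h))))) w)) ((\d.(\e.((d e) e))) (\f.(\g.(\h.((f h) (g h)))))))
Found 3 beta redex(es).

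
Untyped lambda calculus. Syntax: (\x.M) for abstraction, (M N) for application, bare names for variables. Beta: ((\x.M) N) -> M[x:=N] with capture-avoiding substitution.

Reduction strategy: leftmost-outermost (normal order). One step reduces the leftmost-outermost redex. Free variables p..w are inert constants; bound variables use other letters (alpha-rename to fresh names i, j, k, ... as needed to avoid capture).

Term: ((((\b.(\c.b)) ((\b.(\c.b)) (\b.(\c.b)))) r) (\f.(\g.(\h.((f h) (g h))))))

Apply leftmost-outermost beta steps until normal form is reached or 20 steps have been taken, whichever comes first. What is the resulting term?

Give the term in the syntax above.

Step 0: ((((\b.(\c.b)) ((\b.(\c.b)) (\b.(\c.b)))) r) (\f.(\g.(\h.((f h) (g h))))))
Step 1: (((\c.((\b.(\c.b)) (\b.(\c.b)))) r) (\f.(\g.(\h.((f h) (g h))))))
Step 2: (((\b.(\c.b)) (\b.(\c.b))) (\f.(\g.(\h.((f h) (g h))))))
Step 3: ((\c.(\b.(\c.b))) (\f.(\g.(\h.((f h) (g h))))))
Step 4: (\b.(\c.b))

Answer: (\b.(\c.b))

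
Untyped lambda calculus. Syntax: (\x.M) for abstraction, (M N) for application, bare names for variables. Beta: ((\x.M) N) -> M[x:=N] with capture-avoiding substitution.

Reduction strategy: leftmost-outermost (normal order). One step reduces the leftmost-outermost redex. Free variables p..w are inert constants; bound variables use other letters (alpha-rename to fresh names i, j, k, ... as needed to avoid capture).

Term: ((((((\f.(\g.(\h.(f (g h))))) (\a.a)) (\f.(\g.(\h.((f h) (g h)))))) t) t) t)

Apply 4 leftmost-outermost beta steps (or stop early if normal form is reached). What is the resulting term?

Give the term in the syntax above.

Answer: ((((\f.(\g.(\h.((f h) (g h))))) t) t) t)

Derivation:
Step 0: ((((((\f.(\g.(\h.(f (g h))))) (\a.a)) (\f.(\g.(\h.((f h) (g h)))))) t) t) t)
Step 1: (((((\g.(\h.((\a.a) (g h)))) (\f.(\g.(\h.((f h) (g h)))))) t) t) t)
Step 2: ((((\h.((\a.a) ((\f.(\g.(\h.((f h) (g h))))) h))) t) t) t)
Step 3: ((((\a.a) ((\f.(\g.(\h.((f h) (g h))))) t)) t) t)
Step 4: ((((\f.(\g.(\h.((f h) (g h))))) t) t) t)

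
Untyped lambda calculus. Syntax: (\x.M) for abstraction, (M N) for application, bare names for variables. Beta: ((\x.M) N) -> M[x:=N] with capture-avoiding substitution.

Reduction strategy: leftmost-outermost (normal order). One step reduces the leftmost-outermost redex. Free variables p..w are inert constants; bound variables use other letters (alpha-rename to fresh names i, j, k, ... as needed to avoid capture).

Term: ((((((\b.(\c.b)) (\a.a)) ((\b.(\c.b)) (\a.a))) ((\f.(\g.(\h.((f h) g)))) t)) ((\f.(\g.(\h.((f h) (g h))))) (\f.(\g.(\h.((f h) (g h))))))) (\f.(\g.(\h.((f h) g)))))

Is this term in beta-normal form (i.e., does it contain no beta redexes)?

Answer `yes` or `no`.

Answer: no

Derivation:
Term: ((((((\b.(\c.b)) (\a.a)) ((\b.(\c.b)) (\a.a))) ((\f.(\g.(\h.((f h) g)))) t)) ((\f.(\g.(\h.((f h) (g h))))) (\f.(\g.(\h.((f h) (g h))))))) (\f.(\g.(\h.((f h) g)))))
Found 4 beta redex(es).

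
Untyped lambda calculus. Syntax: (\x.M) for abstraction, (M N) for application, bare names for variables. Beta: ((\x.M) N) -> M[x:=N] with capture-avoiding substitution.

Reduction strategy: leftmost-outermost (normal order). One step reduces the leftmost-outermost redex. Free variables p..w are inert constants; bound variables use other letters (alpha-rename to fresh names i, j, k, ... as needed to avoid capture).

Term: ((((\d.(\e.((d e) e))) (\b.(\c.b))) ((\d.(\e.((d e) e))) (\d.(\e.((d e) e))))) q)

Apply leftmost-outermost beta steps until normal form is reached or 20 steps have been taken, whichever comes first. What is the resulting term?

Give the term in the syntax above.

Answer: ((q q) q)

Derivation:
Step 0: ((((\d.(\e.((d e) e))) (\b.(\c.b))) ((\d.(\e.((d e) e))) (\d.(\e.((d e) e))))) q)
Step 1: (((\e.(((\b.(\c.b)) e) e)) ((\d.(\e.((d e) e))) (\d.(\e.((d e) e))))) q)
Step 2: ((((\b.(\c.b)) ((\d.(\e.((d e) e))) (\d.(\e.((d e) e))))) ((\d.(\e.((d e) e))) (\d.(\e.((d e) e))))) q)
Step 3: (((\c.((\d.(\e.((d e) e))) (\d.(\e.((d e) e))))) ((\d.(\e.((d e) e))) (\d.(\e.((d e) e))))) q)
Step 4: (((\d.(\e.((d e) e))) (\d.(\e.((d e) e)))) q)
Step 5: ((\e.(((\d.(\e.((d e) e))) e) e)) q)
Step 6: (((\d.(\e.((d e) e))) q) q)
Step 7: ((\e.((q e) e)) q)
Step 8: ((q q) q)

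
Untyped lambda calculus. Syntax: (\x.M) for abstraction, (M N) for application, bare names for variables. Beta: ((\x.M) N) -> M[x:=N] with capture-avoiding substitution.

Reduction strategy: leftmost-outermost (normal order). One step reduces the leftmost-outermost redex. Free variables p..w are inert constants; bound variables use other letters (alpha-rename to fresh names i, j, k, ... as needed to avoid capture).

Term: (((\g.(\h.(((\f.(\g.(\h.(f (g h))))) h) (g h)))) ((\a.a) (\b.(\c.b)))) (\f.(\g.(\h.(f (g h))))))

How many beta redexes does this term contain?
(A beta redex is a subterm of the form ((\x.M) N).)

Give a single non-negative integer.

Term: (((\g.(\h.(((\f.(\g.(\h.(f (g h))))) h) (g h)))) ((\a.a) (\b.(\c.b)))) (\f.(\g.(\h.(f (g h))))))
  Redex: ((\g.(\h.(((\f.(\g.(\h.(f (g h))))) h) (g h)))) ((\a.a) (\b.(\c.b))))
  Redex: ((\f.(\g.(\h.(f (g h))))) h)
  Redex: ((\a.a) (\b.(\c.b)))
Total redexes: 3

Answer: 3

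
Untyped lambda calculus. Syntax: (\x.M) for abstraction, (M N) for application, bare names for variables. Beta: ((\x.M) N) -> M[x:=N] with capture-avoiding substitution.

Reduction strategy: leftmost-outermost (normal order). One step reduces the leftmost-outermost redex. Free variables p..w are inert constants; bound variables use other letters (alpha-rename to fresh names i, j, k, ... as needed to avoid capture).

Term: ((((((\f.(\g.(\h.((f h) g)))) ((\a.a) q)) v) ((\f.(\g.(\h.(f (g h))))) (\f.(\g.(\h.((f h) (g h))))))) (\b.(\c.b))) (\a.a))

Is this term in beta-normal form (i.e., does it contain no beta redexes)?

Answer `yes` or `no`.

Answer: no

Derivation:
Term: ((((((\f.(\g.(\h.((f h) g)))) ((\a.a) q)) v) ((\f.(\g.(\h.(f (g h))))) (\f.(\g.(\h.((f h) (g h))))))) (\b.(\c.b))) (\a.a))
Found 3 beta redex(es).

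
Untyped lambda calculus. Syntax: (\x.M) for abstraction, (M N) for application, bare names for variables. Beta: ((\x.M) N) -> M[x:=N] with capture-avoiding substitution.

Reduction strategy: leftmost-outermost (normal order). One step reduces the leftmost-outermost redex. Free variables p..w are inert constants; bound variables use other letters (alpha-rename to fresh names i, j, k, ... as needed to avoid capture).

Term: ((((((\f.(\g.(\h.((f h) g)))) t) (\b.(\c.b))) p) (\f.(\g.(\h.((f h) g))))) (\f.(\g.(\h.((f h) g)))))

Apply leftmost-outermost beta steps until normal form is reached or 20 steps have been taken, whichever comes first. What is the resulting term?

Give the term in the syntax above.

Answer: ((((t p) (\b.(\c.b))) (\f.(\g.(\h.((f h) g))))) (\f.(\g.(\h.((f h) g)))))

Derivation:
Step 0: ((((((\f.(\g.(\h.((f h) g)))) t) (\b.(\c.b))) p) (\f.(\g.(\h.((f h) g))))) (\f.(\g.(\h.((f h) g)))))
Step 1: (((((\g.(\h.((t h) g))) (\b.(\c.b))) p) (\f.(\g.(\h.((f h) g))))) (\f.(\g.(\h.((f h) g)))))
Step 2: ((((\h.((t h) (\b.(\c.b)))) p) (\f.(\g.(\h.((f h) g))))) (\f.(\g.(\h.((f h) g)))))
Step 3: ((((t p) (\b.(\c.b))) (\f.(\g.(\h.((f h) g))))) (\f.(\g.(\h.((f h) g)))))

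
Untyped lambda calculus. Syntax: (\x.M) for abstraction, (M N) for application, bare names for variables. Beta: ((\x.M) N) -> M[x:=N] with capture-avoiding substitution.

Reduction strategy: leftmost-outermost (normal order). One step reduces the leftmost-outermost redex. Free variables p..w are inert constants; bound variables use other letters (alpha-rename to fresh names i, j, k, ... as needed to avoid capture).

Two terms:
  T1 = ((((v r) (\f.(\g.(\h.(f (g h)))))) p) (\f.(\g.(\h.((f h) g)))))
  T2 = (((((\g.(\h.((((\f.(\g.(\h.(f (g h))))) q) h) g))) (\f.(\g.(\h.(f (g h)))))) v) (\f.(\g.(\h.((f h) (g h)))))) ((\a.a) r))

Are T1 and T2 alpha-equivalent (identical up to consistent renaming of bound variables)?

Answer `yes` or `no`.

Term 1: ((((v r) (\f.(\g.(\h.(f (g h)))))) p) (\f.(\g.(\h.((f h) g)))))
Term 2: (((((\g.(\h.((((\f.(\g.(\h.(f (g h))))) q) h) g))) (\f.(\g.(\h.(f (g h)))))) v) (\f.(\g.(\h.((f h) (g h)))))) ((\a.a) r))
Alpha-equivalence: compare structure up to binder renaming.
Result: False

Answer: no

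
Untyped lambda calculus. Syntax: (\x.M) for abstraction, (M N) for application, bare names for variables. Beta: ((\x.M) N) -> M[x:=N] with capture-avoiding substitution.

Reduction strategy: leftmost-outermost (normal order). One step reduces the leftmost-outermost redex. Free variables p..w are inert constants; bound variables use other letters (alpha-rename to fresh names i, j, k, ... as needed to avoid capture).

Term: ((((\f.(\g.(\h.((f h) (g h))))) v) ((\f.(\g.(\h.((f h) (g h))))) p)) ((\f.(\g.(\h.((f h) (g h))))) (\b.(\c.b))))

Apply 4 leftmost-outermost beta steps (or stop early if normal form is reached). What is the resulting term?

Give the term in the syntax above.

Answer: ((v (\g.(\h.(((\b.(\c.b)) h) (g h))))) (((\f.(\g.(\h.((f h) (g h))))) p) ((\f.(\g.(\h.((f h) (g h))))) (\b.(\c.b)))))

Derivation:
Step 0: ((((\f.(\g.(\h.((f h) (g h))))) v) ((\f.(\g.(\h.((f h) (g h))))) p)) ((\f.(\g.(\h.((f h) (g h))))) (\b.(\c.b))))
Step 1: (((\g.(\h.((v h) (g h)))) ((\f.(\g.(\h.((f h) (g h))))) p)) ((\f.(\g.(\h.((f h) (g h))))) (\b.(\c.b))))
Step 2: ((\h.((v h) (((\f.(\g.(\h.((f h) (g h))))) p) h))) ((\f.(\g.(\h.((f h) (g h))))) (\b.(\c.b))))
Step 3: ((v ((\f.(\g.(\h.((f h) (g h))))) (\b.(\c.b)))) (((\f.(\g.(\h.((f h) (g h))))) p) ((\f.(\g.(\h.((f h) (g h))))) (\b.(\c.b)))))
Step 4: ((v (\g.(\h.(((\b.(\c.b)) h) (g h))))) (((\f.(\g.(\h.((f h) (g h))))) p) ((\f.(\g.(\h.((f h) (g h))))) (\b.(\c.b)))))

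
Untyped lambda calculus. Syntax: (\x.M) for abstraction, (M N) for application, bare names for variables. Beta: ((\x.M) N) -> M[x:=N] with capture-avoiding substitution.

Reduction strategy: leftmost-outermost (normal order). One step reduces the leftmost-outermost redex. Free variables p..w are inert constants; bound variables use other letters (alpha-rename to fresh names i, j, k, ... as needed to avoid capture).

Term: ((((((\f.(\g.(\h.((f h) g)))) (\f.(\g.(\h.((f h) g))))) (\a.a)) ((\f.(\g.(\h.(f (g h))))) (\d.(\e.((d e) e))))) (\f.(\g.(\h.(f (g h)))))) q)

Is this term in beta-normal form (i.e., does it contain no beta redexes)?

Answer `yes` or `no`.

Answer: no

Derivation:
Term: ((((((\f.(\g.(\h.((f h) g)))) (\f.(\g.(\h.((f h) g))))) (\a.a)) ((\f.(\g.(\h.(f (g h))))) (\d.(\e.((d e) e))))) (\f.(\g.(\h.(f (g h)))))) q)
Found 2 beta redex(es).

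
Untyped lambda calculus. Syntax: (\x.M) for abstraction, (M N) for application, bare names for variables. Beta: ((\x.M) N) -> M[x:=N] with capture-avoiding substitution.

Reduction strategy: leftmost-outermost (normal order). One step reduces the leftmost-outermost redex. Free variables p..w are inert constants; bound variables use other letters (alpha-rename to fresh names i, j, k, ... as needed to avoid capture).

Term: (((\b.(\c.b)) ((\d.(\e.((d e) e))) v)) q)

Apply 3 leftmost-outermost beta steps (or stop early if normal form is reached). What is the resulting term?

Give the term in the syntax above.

Answer: (\e.((v e) e))

Derivation:
Step 0: (((\b.(\c.b)) ((\d.(\e.((d e) e))) v)) q)
Step 1: ((\c.((\d.(\e.((d e) e))) v)) q)
Step 2: ((\d.(\e.((d e) e))) v)
Step 3: (\e.((v e) e))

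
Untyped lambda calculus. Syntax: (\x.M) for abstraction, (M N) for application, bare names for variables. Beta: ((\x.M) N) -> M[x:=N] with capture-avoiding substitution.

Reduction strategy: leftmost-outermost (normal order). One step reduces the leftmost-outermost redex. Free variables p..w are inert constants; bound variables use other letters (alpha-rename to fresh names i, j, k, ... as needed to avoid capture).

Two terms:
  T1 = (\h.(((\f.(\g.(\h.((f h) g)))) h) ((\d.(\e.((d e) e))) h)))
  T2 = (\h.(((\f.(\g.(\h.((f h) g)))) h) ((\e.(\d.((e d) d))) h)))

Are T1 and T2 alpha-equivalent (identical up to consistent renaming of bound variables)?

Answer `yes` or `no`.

Answer: yes

Derivation:
Term 1: (\h.(((\f.(\g.(\h.((f h) g)))) h) ((\d.(\e.((d e) e))) h)))
Term 2: (\h.(((\f.(\g.(\h.((f h) g)))) h) ((\e.(\d.((e d) d))) h)))
Alpha-equivalence: compare structure up to binder renaming.
Result: True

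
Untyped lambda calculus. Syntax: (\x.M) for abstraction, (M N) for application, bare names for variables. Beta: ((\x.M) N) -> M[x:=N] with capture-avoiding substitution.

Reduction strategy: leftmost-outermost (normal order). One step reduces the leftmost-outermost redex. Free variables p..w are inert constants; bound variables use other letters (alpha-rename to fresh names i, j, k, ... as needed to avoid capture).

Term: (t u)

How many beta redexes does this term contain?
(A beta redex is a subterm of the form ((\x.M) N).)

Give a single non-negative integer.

Answer: 0

Derivation:
Term: (t u)
  (no redexes)
Total redexes: 0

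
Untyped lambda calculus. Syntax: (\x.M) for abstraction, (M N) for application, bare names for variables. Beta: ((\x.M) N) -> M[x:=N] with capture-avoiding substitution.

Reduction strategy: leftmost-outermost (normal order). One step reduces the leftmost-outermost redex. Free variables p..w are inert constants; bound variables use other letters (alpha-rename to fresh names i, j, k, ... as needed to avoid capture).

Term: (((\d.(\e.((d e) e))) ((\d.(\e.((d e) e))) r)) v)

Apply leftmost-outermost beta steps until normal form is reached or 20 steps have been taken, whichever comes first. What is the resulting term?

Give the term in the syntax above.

Step 0: (((\d.(\e.((d e) e))) ((\d.(\e.((d e) e))) r)) v)
Step 1: ((\e.((((\d.(\e.((d e) e))) r) e) e)) v)
Step 2: ((((\d.(\e.((d e) e))) r) v) v)
Step 3: (((\e.((r e) e)) v) v)
Step 4: (((r v) v) v)

Answer: (((r v) v) v)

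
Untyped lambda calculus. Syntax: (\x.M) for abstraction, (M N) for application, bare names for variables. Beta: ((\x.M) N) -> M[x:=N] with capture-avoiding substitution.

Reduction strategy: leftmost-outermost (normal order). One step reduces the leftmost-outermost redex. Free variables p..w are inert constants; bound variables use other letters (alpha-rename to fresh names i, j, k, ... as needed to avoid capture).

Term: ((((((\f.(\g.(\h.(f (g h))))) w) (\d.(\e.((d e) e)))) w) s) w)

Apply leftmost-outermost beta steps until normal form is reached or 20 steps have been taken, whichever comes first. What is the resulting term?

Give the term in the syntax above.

Step 0: ((((((\f.(\g.(\h.(f (g h))))) w) (\d.(\e.((d e) e)))) w) s) w)
Step 1: (((((\g.(\h.(w (g h)))) (\d.(\e.((d e) e)))) w) s) w)
Step 2: ((((\h.(w ((\d.(\e.((d e) e))) h))) w) s) w)
Step 3: (((w ((\d.(\e.((d e) e))) w)) s) w)
Step 4: (((w (\e.((w e) e))) s) w)

Answer: (((w (\e.((w e) e))) s) w)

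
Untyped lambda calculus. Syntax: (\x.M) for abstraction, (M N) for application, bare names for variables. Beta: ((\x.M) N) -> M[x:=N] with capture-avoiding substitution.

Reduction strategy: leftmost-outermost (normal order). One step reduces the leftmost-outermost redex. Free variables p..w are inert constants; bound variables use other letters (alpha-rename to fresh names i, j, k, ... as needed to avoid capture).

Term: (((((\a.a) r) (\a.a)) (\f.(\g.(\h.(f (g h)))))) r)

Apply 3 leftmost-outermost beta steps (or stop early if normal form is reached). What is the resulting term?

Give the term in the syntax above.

Answer: (((r (\a.a)) (\f.(\g.(\h.(f (g h)))))) r)

Derivation:
Step 0: (((((\a.a) r) (\a.a)) (\f.(\g.(\h.(f (g h)))))) r)
Step 1: (((r (\a.a)) (\f.(\g.(\h.(f (g h)))))) r)
Step 2: (normal form reached)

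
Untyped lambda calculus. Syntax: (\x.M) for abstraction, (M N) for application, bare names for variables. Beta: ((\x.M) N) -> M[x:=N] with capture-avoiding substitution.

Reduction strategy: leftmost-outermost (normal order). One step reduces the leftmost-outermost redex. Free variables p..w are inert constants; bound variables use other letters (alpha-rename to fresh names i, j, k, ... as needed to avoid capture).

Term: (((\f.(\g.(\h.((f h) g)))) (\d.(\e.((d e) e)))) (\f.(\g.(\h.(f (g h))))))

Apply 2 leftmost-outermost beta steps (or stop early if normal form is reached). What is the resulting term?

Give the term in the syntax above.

Step 0: (((\f.(\g.(\h.((f h) g)))) (\d.(\e.((d e) e)))) (\f.(\g.(\h.(f (g h))))))
Step 1: ((\g.(\h.(((\d.(\e.((d e) e))) h) g))) (\f.(\g.(\h.(f (g h))))))
Step 2: (\h.(((\d.(\e.((d e) e))) h) (\f.(\g.(\h.(f (g h)))))))

Answer: (\h.(((\d.(\e.((d e) e))) h) (\f.(\g.(\h.(f (g h)))))))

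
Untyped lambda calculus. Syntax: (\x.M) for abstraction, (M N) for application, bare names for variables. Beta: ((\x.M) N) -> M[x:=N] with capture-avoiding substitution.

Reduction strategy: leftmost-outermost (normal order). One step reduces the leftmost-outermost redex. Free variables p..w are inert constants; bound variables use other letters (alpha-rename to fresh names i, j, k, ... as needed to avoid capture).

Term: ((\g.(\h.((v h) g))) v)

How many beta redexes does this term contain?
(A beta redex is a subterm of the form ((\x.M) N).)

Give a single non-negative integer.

Term: ((\g.(\h.((v h) g))) v)
  Redex: ((\g.(\h.((v h) g))) v)
Total redexes: 1

Answer: 1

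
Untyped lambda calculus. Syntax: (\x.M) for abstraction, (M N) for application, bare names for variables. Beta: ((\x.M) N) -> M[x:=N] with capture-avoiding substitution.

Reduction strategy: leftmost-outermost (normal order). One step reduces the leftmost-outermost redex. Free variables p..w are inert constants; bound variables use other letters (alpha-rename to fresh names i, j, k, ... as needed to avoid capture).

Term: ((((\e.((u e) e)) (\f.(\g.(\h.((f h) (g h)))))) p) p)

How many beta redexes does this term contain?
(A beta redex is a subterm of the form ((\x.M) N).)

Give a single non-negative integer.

Answer: 1

Derivation:
Term: ((((\e.((u e) e)) (\f.(\g.(\h.((f h) (g h)))))) p) p)
  Redex: ((\e.((u e) e)) (\f.(\g.(\h.((f h) (g h))))))
Total redexes: 1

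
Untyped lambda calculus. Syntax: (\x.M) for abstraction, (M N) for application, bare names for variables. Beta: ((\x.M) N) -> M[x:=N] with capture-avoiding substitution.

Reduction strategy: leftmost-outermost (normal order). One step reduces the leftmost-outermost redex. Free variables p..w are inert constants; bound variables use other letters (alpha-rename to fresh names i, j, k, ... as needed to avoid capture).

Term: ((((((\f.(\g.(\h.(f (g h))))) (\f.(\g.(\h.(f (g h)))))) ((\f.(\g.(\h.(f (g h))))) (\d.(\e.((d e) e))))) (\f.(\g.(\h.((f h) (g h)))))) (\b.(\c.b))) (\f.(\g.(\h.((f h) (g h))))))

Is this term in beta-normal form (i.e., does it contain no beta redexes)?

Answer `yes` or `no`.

Term: ((((((\f.(\g.(\h.(f (g h))))) (\f.(\g.(\h.(f (g h)))))) ((\f.(\g.(\h.(f (g h))))) (\d.(\e.((d e) e))))) (\f.(\g.(\h.((f h) (g h)))))) (\b.(\c.b))) (\f.(\g.(\h.((f h) (g h))))))
Found 2 beta redex(es).

Answer: no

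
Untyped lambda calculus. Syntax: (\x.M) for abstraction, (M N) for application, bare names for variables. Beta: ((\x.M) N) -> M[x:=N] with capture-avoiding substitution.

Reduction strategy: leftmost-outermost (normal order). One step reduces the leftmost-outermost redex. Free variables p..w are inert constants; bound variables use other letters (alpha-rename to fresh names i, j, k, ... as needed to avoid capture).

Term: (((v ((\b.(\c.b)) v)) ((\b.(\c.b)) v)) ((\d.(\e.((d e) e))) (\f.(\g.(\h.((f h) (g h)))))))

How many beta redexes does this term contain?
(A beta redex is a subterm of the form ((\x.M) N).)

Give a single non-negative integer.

Term: (((v ((\b.(\c.b)) v)) ((\b.(\c.b)) v)) ((\d.(\e.((d e) e))) (\f.(\g.(\h.((f h) (g h)))))))
  Redex: ((\b.(\c.b)) v)
  Redex: ((\b.(\c.b)) v)
  Redex: ((\d.(\e.((d e) e))) (\f.(\g.(\h.((f h) (g h))))))
Total redexes: 3

Answer: 3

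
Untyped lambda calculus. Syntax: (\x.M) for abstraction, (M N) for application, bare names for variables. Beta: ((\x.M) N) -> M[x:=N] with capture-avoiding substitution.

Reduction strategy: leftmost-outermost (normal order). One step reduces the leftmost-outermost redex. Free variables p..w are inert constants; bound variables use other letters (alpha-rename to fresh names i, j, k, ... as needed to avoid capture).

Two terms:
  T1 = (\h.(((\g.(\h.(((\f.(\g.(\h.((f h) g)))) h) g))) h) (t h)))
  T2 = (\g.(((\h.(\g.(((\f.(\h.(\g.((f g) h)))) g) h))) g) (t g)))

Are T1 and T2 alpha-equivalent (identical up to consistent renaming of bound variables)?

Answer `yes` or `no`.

Answer: yes

Derivation:
Term 1: (\h.(((\g.(\h.(((\f.(\g.(\h.((f h) g)))) h) g))) h) (t h)))
Term 2: (\g.(((\h.(\g.(((\f.(\h.(\g.((f g) h)))) g) h))) g) (t g)))
Alpha-equivalence: compare structure up to binder renaming.
Result: True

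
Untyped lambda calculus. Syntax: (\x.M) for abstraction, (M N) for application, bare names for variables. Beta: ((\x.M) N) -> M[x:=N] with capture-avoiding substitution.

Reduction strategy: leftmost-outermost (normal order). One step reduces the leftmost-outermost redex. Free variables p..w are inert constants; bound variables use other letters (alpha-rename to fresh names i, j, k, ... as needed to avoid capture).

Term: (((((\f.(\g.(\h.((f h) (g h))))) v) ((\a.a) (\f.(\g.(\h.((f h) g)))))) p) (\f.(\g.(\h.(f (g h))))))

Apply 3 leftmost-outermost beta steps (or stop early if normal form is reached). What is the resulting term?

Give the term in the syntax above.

Answer: (((v p) (((\a.a) (\f.(\g.(\h.((f h) g))))) p)) (\f.(\g.(\h.(f (g h))))))

Derivation:
Step 0: (((((\f.(\g.(\h.((f h) (g h))))) v) ((\a.a) (\f.(\g.(\h.((f h) g)))))) p) (\f.(\g.(\h.(f (g h))))))
Step 1: ((((\g.(\h.((v h) (g h)))) ((\a.a) (\f.(\g.(\h.((f h) g)))))) p) (\f.(\g.(\h.(f (g h))))))
Step 2: (((\h.((v h) (((\a.a) (\f.(\g.(\h.((f h) g))))) h))) p) (\f.(\g.(\h.(f (g h))))))
Step 3: (((v p) (((\a.a) (\f.(\g.(\h.((f h) g))))) p)) (\f.(\g.(\h.(f (g h))))))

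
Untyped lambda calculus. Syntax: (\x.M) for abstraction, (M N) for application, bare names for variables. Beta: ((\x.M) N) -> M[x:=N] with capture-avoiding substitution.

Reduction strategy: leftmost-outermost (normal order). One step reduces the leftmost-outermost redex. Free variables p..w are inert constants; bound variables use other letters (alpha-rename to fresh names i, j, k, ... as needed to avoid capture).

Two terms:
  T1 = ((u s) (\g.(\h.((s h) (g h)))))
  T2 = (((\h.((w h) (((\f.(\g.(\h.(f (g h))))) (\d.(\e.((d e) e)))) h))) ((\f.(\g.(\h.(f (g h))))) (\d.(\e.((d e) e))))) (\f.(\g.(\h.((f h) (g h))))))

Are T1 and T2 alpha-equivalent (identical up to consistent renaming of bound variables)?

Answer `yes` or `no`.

Term 1: ((u s) (\g.(\h.((s h) (g h)))))
Term 2: (((\h.((w h) (((\f.(\g.(\h.(f (g h))))) (\d.(\e.((d e) e)))) h))) ((\f.(\g.(\h.(f (g h))))) (\d.(\e.((d e) e))))) (\f.(\g.(\h.((f h) (g h))))))
Alpha-equivalence: compare structure up to binder renaming.
Result: False

Answer: no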